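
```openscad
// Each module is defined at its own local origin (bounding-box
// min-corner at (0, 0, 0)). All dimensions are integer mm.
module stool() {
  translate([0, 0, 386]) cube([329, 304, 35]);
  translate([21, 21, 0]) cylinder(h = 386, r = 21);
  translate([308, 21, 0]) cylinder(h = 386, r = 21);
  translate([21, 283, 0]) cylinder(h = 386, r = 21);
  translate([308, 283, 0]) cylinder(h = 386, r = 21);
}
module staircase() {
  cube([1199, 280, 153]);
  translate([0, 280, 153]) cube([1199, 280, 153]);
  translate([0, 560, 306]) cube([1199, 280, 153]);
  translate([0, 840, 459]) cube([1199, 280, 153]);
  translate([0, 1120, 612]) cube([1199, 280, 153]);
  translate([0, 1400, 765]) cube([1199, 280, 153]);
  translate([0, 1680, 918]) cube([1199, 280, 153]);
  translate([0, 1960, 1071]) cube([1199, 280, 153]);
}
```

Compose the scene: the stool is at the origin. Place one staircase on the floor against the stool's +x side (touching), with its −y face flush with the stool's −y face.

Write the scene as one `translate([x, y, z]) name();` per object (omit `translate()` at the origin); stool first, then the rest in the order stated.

stool();
translate([329, 0, 0]) staircase();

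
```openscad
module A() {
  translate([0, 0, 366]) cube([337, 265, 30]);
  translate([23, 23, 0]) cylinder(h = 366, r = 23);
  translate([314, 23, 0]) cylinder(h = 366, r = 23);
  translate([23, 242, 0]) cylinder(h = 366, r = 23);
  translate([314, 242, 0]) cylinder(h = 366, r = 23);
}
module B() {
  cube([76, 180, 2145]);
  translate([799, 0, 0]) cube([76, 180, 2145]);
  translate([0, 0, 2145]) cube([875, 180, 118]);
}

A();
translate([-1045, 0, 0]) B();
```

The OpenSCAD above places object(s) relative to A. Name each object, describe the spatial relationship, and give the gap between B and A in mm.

A is a stool. B is a door frame. The door frame is on the floor beside the stool on its −x side. The gap between the door frame and the stool is 170 mm.

The door frame's nearest face is 170 mm from the stool's −x face.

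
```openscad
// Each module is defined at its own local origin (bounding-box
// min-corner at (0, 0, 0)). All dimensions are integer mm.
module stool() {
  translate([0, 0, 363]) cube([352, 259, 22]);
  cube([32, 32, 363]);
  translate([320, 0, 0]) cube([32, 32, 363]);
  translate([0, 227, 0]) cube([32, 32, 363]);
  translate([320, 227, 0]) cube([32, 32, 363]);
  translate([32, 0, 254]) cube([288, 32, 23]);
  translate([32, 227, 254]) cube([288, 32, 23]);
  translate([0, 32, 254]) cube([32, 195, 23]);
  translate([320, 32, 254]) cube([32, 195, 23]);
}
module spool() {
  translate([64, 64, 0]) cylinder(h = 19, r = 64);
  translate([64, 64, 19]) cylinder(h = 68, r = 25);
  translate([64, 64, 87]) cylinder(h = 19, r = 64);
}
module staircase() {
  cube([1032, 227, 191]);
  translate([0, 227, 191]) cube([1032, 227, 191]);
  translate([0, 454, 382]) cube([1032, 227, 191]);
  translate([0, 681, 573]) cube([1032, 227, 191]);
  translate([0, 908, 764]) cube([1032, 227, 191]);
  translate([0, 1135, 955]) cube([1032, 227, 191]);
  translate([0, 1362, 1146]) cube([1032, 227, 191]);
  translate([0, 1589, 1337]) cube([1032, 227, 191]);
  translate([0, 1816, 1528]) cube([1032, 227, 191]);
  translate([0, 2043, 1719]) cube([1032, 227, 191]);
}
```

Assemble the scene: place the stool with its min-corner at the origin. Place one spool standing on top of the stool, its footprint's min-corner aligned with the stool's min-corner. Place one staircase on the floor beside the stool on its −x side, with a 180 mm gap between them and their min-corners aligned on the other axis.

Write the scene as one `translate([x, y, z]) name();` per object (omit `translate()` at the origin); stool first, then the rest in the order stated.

stool();
translate([0, 0, 385]) spool();
translate([-1212, 0, 0]) staircase();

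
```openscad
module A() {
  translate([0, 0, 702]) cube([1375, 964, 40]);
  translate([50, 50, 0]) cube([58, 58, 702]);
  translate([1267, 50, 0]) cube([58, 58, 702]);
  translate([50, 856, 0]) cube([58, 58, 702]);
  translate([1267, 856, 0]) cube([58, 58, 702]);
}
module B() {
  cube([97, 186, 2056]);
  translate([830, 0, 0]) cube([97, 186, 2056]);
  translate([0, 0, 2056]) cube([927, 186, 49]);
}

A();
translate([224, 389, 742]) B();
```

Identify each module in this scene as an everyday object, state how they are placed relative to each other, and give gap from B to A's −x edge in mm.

The door frame's min-x is at 224; the table's min-x is 0; gap = 224 mm.

A is a table. B is a door frame. The door frame is on top of the table, centred. The gap from the door frame to the table's −x edge is 224 mm.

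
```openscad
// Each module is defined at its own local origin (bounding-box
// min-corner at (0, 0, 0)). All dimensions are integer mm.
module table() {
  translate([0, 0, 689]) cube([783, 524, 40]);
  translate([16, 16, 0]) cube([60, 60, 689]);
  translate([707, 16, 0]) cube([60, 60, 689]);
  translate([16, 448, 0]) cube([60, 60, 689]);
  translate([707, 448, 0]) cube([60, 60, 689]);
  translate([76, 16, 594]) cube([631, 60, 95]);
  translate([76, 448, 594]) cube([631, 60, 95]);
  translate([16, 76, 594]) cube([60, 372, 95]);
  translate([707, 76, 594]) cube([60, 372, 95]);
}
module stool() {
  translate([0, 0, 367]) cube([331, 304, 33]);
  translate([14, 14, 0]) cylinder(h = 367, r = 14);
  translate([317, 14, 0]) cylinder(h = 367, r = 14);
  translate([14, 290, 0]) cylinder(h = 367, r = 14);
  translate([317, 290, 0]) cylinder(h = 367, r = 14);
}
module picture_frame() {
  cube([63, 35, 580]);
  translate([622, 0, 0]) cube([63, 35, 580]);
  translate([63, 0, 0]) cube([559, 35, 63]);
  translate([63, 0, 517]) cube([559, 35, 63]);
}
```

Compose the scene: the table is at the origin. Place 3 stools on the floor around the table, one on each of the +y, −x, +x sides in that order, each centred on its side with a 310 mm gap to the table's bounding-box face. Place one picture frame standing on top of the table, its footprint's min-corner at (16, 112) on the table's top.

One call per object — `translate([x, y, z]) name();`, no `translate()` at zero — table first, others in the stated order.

table();
translate([226, 834, 0]) stool();
translate([-641, 110, 0]) stool();
translate([1093, 110, 0]) stool();
translate([16, 112, 729]) picture_frame();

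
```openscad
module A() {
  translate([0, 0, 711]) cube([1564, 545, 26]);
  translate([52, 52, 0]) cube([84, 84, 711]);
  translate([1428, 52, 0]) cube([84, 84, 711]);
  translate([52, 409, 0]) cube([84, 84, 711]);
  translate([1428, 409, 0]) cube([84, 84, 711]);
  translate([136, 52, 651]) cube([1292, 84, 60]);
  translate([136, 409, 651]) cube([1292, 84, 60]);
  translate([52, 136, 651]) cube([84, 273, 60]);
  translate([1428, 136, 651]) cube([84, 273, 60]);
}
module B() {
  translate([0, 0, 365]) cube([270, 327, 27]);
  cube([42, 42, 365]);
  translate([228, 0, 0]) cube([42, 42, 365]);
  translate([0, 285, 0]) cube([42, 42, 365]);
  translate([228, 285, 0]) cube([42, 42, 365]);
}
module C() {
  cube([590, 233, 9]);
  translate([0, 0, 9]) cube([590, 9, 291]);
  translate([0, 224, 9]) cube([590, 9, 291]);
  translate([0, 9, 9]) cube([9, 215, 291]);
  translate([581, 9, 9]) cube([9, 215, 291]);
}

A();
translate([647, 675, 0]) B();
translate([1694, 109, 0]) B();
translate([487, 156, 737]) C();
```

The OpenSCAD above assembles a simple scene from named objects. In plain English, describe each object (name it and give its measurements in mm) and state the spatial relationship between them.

A is a table: top 1564 mm (x) × 545 mm (y), 26 mm thick, upper face at z = 737 mm, on four 84×84 mm square legs, each inset 52 mm from the nearest pair of top edges, running from z = 0 to the bottom of the top. Four apron rails, 84 mm thick and 60 mm tall, run between adjacent legs with their top edges flush with the underside of the top and their outer faces flush with the legs' outer faces.

B is a four-legged stool. The seat is a 270×327×27 mm slab whose top surface is at z = 392 mm; four square legs, each 42×42 mm in cross-section, run from the floor (z = 0) to the underside of the seat, each flush with a corner of the seat.

C is an open storage box with external size 590×233×300 mm and wall thickness 9 mm (the base is also 9 mm thick). The base covers the whole footprint; the four walls stand on the base, with the y-facing walls full-width and the x-facing walls fitting between their inner faces.

Two stools sit around the table at the +y, +x sides. The open box is on top of the table, centred.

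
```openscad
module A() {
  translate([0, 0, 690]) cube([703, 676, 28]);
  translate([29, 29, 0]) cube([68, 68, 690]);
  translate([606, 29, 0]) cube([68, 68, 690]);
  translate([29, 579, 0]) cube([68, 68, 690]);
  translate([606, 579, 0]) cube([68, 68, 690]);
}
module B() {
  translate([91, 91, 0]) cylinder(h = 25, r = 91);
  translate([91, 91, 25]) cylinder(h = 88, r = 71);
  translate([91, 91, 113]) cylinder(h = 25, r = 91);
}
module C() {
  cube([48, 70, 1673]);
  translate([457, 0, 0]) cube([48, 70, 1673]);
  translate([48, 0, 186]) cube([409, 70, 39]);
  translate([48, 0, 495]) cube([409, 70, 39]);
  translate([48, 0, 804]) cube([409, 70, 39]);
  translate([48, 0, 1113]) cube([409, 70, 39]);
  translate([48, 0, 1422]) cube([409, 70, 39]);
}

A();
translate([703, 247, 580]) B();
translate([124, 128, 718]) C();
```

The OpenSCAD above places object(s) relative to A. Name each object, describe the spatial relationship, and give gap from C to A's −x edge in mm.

The ladder's min-x is at 124; the table's min-x is 0; gap = 124 mm.

A is a table. B is a spool. C is a ladder. The spool is beside the table with their tops flush at z = 718. The ladder is on top of the table. The gap from the ladder to the table's −x edge is 124 mm.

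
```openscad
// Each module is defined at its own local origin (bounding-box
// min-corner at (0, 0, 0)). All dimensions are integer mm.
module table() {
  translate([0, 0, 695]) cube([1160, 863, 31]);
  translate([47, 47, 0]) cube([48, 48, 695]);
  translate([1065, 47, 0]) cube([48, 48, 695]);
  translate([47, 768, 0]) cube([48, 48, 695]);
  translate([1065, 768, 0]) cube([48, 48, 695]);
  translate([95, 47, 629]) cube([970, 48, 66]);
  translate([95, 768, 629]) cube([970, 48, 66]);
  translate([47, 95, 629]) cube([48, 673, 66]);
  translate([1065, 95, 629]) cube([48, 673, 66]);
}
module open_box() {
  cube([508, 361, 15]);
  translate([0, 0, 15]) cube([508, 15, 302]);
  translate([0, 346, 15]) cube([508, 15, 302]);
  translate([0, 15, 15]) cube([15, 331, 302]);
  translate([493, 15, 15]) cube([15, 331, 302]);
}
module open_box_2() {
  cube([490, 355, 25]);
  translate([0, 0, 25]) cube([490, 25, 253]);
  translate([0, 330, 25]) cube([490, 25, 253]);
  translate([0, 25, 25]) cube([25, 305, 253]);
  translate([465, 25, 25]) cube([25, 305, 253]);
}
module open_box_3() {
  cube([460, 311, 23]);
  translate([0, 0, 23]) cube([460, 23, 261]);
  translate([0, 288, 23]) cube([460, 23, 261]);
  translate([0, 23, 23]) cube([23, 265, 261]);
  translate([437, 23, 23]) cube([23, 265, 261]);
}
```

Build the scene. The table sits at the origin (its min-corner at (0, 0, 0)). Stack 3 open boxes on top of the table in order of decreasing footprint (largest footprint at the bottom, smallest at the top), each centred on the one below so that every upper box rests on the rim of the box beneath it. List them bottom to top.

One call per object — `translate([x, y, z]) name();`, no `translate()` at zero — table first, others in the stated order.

table();
translate([326, 251, 726]) open_box();
translate([335, 254, 1043]) open_box_2();
translate([350, 276, 1321]) open_box_3();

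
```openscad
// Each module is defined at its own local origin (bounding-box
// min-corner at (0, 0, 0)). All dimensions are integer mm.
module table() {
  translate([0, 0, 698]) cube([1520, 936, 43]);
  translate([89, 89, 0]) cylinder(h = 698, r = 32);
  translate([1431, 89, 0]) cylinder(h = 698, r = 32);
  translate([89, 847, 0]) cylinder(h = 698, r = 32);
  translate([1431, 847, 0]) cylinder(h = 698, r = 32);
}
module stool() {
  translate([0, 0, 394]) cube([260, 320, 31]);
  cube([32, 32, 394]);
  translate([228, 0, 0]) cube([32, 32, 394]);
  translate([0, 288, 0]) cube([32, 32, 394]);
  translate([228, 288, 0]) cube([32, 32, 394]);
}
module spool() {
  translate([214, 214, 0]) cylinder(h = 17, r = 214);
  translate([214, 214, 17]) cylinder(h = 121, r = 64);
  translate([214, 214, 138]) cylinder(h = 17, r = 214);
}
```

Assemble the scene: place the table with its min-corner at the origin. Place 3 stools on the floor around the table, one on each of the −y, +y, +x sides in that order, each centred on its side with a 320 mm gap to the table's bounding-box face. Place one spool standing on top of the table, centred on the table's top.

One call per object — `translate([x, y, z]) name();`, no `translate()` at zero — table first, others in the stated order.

table();
translate([630, -640, 0]) stool();
translate([630, 1256, 0]) stool();
translate([1840, 308, 0]) stool();
translate([546, 254, 741]) spool();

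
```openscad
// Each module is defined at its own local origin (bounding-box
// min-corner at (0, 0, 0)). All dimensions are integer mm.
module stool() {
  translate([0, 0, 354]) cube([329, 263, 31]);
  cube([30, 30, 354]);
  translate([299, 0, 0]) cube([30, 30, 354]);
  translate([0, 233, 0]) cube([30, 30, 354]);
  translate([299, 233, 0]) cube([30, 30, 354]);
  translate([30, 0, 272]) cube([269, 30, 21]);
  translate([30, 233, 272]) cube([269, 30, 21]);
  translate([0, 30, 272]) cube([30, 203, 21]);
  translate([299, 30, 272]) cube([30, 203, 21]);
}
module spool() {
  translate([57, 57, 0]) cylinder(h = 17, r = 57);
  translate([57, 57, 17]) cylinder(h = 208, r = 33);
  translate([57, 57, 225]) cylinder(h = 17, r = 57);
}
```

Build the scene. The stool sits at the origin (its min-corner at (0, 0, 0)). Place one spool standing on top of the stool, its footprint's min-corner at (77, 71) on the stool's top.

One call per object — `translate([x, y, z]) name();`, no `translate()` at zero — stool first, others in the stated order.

stool();
translate([77, 71, 385]) spool();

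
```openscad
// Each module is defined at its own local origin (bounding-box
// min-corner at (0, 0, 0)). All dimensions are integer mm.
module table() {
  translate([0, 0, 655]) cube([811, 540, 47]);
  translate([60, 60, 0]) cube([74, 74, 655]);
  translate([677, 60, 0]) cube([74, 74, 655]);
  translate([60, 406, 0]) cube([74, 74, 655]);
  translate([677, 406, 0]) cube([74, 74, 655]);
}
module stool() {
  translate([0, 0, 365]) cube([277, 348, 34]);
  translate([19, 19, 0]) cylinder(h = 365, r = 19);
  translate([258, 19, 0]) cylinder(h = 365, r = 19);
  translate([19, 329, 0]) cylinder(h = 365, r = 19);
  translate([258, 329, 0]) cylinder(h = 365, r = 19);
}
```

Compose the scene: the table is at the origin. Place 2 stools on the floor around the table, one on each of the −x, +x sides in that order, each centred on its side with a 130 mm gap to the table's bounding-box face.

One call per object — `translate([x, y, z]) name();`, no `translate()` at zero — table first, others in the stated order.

table();
translate([-407, 96, 0]) stool();
translate([941, 96, 0]) stool();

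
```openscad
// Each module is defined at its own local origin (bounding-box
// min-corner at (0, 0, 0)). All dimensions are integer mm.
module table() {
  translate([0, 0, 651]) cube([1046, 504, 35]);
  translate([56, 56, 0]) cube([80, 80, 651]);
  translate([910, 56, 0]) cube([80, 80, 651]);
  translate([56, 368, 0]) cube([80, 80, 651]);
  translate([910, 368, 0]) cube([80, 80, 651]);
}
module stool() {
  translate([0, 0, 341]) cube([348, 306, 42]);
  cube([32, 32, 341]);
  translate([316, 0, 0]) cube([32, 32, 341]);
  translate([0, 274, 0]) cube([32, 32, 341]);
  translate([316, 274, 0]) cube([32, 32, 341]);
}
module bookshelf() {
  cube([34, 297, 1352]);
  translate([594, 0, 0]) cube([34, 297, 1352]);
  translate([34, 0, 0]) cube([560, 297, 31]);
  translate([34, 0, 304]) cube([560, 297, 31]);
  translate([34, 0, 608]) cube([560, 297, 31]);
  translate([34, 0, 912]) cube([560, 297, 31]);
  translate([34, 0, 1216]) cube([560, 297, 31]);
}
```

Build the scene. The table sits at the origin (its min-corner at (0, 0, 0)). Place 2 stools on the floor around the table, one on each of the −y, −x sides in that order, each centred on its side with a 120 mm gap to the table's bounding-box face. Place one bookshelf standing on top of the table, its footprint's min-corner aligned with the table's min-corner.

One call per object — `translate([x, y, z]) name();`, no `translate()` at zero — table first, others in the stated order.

table();
translate([349, -426, 0]) stool();
translate([-468, 99, 0]) stool();
translate([0, 0, 686]) bookshelf();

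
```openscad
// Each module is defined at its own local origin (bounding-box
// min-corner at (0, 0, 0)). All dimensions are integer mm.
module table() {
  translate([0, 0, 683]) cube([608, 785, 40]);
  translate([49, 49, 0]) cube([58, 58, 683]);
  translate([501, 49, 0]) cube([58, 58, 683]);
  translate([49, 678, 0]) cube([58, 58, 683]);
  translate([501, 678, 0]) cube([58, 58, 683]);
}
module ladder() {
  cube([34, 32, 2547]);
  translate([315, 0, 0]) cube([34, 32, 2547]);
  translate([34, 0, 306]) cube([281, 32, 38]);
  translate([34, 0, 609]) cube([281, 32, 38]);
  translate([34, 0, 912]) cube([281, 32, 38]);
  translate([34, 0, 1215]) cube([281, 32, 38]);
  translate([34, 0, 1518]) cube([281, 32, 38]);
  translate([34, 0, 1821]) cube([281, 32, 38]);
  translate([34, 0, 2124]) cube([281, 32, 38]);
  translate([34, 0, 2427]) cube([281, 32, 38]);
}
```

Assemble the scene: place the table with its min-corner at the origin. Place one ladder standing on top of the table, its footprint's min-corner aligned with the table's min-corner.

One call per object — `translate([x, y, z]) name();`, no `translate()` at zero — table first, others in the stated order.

table();
translate([0, 0, 723]) ladder();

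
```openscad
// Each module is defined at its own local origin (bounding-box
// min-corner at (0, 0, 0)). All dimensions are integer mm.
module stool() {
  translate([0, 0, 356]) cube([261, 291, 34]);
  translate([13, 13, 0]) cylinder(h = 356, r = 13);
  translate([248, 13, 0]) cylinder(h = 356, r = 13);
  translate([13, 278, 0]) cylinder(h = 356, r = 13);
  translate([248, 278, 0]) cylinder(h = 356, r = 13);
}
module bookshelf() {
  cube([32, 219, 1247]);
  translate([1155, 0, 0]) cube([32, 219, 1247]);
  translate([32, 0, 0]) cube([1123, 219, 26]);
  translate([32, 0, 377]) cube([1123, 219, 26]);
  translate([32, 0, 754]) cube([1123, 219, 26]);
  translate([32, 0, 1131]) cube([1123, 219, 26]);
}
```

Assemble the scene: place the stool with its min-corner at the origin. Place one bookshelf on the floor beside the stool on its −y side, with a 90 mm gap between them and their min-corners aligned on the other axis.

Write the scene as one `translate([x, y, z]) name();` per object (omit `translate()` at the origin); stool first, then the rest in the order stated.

stool();
translate([0, -309, 0]) bookshelf();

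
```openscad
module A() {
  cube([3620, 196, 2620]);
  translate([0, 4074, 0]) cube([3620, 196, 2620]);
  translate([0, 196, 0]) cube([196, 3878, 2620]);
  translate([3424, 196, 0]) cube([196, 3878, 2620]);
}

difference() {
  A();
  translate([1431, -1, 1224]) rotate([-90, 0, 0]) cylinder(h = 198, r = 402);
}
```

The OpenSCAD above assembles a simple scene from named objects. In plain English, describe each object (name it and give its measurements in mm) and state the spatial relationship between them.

A is the wall frame of a small rectangular building: four walls, each 2620 mm tall and 196 mm thick, enclosing a footprint 3620 mm (x) by 4270 mm (y) outside-to-outside, with no floor or roof. The front and back walls (the −y and +y sides) span the full width; the two side walls fit between them.

The house frame has a circular hole of radius 402 mm through its front wall, centred at (x = 1431, z = 1224).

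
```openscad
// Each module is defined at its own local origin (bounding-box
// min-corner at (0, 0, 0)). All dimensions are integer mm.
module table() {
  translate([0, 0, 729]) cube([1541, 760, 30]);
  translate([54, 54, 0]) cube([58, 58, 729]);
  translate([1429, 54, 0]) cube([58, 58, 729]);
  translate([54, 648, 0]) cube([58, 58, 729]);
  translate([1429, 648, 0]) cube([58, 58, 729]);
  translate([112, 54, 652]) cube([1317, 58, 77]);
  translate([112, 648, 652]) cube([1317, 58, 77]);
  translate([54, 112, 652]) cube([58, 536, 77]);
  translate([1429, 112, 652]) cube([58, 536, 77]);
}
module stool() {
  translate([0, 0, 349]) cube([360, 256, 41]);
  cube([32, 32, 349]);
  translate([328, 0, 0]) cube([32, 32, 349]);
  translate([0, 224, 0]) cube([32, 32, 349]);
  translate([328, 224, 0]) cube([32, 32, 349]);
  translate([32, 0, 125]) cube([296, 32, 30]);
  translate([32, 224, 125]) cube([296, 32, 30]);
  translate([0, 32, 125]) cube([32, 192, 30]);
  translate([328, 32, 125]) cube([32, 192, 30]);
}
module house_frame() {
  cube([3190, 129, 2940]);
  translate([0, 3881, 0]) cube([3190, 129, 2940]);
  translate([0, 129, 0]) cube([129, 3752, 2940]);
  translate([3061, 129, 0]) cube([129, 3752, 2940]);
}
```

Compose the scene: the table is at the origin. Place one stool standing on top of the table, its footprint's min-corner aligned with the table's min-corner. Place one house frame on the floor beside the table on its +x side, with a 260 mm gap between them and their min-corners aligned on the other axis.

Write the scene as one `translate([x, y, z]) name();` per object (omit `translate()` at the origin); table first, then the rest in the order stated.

table();
translate([0, 0, 759]) stool();
translate([1801, 0, 0]) house_frame();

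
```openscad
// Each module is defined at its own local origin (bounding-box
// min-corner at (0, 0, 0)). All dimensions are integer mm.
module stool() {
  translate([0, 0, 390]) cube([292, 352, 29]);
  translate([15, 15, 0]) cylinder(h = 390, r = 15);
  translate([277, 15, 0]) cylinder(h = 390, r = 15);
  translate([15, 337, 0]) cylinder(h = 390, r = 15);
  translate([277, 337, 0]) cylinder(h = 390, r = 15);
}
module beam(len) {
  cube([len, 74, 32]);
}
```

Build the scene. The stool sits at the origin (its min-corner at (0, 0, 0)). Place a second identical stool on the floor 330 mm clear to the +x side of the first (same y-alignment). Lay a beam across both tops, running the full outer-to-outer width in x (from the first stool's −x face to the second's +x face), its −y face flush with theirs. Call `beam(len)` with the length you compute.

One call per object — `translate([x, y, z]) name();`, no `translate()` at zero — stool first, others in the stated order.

stool();
translate([622, 0, 0]) stool();
translate([0, 0, 419]) beam(914);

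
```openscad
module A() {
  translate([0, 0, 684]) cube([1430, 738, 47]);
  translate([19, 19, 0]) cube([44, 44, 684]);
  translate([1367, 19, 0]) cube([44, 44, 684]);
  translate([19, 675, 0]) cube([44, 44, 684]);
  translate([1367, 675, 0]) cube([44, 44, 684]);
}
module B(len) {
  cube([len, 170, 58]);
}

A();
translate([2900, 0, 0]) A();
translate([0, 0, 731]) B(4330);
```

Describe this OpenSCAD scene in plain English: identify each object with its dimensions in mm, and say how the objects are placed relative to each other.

A is a table with a 1430×738 mm rectangular top, 47 mm thick, top surface at z = 731 mm, supported by four 44×44 mm square legs, each inset 19 mm from the nearest pair of top edges, running from the floor.

B is a rectangular beam 4330 mm long (x), 170 mm deep (y), 58 mm thick (z).

The beam spans the tops of two tables placed 1470 mm apart, resting at z = 731 mm.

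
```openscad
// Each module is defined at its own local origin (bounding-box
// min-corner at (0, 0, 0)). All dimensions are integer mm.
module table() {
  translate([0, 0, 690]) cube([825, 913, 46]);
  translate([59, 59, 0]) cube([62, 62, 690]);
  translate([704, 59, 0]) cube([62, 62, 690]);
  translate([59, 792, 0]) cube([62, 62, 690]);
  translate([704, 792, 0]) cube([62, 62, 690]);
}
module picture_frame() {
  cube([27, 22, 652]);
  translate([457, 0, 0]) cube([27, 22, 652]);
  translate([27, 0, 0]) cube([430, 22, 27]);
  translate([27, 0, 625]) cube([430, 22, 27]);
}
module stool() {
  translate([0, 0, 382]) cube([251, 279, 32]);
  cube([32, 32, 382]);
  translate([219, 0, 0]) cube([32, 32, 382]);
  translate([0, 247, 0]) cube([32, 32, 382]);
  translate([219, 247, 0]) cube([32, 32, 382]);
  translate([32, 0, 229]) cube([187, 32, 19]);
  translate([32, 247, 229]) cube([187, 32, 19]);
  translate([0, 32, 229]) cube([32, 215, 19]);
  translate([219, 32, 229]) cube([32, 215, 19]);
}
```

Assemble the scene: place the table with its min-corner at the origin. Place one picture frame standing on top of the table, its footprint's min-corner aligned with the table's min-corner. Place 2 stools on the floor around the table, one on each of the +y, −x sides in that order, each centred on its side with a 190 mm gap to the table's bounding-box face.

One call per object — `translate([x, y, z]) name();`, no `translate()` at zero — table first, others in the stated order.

table();
translate([0, 0, 736]) picture_frame();
translate([287, 1103, 0]) stool();
translate([-441, 317, 0]) stool();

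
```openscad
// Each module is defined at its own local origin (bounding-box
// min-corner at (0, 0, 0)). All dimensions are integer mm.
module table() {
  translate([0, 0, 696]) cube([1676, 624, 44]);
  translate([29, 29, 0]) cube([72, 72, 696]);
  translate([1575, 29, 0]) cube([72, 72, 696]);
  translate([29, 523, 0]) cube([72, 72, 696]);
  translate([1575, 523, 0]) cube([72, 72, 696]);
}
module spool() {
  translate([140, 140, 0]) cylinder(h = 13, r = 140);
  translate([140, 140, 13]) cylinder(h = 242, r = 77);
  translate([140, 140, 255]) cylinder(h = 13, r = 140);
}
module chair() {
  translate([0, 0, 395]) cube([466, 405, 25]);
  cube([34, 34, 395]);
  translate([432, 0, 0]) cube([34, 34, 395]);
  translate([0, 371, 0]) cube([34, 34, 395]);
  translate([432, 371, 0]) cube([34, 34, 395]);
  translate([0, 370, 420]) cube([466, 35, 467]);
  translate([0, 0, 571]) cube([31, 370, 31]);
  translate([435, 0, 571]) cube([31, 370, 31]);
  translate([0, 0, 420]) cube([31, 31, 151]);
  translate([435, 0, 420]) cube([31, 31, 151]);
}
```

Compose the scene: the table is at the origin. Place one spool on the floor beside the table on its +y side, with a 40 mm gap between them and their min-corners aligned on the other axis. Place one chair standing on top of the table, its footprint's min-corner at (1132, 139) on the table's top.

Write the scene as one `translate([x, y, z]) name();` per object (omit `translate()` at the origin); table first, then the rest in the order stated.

table();
translate([0, 664, 0]) spool();
translate([1132, 139, 740]) chair();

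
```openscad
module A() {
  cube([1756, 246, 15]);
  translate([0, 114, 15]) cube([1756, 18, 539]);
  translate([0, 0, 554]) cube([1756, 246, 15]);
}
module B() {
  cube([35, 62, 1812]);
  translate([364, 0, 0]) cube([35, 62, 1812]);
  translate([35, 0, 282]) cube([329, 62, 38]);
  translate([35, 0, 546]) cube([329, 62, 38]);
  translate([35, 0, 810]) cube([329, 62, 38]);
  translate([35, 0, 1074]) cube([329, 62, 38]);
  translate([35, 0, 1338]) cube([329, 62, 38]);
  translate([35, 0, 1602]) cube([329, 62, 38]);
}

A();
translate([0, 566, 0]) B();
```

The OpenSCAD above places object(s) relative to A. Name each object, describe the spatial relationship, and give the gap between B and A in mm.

A is an I-beam. B is a ladder. The ladder is on the floor beside the I-beam on its +y side. The gap between the ladder and the I-beam is 320 mm.

The ladder's nearest face is 320 mm from the I-beam's +y face.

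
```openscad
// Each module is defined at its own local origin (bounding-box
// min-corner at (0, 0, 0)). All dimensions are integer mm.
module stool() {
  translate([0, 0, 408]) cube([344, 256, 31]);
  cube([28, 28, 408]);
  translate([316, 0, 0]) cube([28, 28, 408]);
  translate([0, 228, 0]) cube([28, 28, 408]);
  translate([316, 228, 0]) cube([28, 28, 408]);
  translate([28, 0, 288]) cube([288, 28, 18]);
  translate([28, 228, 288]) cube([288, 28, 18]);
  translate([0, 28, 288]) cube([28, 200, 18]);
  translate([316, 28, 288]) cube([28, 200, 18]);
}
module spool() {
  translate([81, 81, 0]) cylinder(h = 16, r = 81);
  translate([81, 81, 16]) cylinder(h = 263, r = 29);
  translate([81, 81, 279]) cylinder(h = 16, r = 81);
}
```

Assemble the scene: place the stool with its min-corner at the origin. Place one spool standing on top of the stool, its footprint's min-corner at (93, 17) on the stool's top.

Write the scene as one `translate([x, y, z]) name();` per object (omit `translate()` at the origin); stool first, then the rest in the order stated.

stool();
translate([93, 17, 439]) spool();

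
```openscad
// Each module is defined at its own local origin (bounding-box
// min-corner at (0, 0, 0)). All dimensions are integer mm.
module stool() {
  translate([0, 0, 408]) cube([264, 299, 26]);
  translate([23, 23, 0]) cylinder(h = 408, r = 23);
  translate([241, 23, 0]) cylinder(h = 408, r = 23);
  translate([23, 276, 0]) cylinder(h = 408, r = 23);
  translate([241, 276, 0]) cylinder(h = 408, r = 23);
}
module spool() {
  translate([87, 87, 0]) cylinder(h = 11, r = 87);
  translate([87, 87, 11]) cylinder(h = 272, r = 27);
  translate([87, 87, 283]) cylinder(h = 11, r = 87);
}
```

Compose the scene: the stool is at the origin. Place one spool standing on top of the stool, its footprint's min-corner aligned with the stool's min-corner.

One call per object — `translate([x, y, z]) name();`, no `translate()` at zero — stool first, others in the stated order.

stool();
translate([0, 0, 434]) spool();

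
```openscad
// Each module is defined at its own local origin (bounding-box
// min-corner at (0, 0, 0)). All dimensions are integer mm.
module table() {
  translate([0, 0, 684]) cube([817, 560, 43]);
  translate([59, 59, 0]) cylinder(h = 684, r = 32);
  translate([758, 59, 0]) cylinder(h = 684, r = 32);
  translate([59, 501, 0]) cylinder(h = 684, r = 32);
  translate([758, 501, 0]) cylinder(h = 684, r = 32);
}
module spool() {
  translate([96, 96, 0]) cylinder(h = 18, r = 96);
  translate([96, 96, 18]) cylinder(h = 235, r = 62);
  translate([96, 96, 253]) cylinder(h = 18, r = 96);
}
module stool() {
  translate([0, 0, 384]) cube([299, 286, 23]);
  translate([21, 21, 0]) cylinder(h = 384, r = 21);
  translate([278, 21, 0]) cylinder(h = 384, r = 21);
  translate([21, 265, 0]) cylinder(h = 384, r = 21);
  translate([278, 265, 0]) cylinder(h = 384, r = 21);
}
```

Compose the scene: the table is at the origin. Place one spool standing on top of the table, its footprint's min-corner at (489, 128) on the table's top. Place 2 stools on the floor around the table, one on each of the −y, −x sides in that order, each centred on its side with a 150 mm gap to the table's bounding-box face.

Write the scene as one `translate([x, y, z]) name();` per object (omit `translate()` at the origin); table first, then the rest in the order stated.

table();
translate([489, 128, 727]) spool();
translate([259, -436, 0]) stool();
translate([-449, 137, 0]) stool();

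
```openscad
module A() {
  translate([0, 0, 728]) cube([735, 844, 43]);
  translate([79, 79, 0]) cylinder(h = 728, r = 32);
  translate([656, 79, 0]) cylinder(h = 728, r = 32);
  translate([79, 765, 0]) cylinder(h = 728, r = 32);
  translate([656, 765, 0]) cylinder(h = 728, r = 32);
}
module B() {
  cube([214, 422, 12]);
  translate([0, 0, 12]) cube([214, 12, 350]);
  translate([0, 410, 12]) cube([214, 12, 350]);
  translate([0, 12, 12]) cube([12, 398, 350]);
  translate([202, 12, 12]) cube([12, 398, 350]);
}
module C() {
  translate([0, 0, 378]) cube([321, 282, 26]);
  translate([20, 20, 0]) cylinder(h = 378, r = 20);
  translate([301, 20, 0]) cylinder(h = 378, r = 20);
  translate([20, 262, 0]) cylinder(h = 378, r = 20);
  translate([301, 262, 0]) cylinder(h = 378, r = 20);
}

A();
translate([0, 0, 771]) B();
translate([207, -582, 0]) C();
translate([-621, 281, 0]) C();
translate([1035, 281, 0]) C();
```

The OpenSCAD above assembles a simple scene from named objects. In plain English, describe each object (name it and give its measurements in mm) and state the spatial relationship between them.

A is a table with a 735×844 mm rectangular top, 43 mm thick, top surface at z = 771 mm, supported by four round legs of 64 mm diameter, each leg's bounding box inset 47 mm from the nearest pair of top edges, running from the floor.

B is an open storage box with external size 214×422×362 mm and wall thickness 12 mm (the base is also 12 mm thick). The base covers the whole footprint; the four walls stand on the base, with the y-facing walls full-width and the x-facing walls fitting between their inner faces.

C is a four-legged stool. The seat is a 321×282×26 mm slab whose top surface is at z = 404 mm; four round legs, each 40 mm in diameter, run from the floor (z = 0) to the underside of the seat, each leg's axis is inset half a diameter from the nearest pair of seat edges (so the leg's bounding box is flush with the corner).

The open box is on top of the table. Three stools sit around the table at the −y, −x, +x sides.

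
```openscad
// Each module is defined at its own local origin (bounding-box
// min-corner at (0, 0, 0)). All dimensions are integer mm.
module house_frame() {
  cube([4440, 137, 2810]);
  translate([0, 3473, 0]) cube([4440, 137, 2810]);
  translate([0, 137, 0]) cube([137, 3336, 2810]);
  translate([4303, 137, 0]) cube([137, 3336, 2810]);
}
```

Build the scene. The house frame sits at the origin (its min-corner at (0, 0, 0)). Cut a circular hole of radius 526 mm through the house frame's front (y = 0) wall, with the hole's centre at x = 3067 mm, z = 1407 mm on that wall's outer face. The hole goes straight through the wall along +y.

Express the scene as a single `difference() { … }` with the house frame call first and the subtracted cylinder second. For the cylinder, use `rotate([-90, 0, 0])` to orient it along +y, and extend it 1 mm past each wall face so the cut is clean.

difference() {
  house_frame();
  translate([3067, -1, 1407]) rotate([-90, 0, 0]) cylinder(h = 139, r = 526);
}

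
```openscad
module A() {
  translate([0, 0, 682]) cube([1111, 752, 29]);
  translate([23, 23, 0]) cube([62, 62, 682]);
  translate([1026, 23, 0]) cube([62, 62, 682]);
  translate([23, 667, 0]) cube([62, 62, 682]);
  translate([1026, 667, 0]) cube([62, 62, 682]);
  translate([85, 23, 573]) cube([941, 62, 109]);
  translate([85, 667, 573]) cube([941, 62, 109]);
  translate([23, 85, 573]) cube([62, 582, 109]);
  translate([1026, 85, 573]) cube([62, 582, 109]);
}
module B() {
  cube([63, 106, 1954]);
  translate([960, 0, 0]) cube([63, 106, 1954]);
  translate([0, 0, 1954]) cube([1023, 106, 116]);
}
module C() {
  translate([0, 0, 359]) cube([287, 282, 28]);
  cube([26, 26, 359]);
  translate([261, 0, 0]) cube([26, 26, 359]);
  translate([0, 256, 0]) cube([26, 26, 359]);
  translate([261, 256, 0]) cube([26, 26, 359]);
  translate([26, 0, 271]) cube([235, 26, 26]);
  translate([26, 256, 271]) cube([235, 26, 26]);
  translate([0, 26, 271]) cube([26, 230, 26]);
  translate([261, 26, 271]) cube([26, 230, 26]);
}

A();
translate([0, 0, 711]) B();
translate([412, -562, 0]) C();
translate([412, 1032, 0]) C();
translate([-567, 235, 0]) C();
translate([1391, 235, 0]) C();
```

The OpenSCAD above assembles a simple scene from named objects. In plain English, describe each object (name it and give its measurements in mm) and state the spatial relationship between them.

A is a rectangular dining table. The top is 1111×752×29 mm with its upper surface at z = 711 mm. It stands on four 62×62 mm square legs, each inset 23 mm from the nearest pair of top edges, running from the floor to the underside of the top. Four apron rails, 62 mm thick and 109 mm tall, run between adjacent legs with their top edges flush with the underside of the top and their outer faces flush with the legs' outer faces.

B is a rectangular door frame: two vertical jambs of 63×106 mm section, 1954 mm tall, with a clear opening 897 mm wide between their inner faces. A header 116 mm tall and 106 mm deep lies on top of the jambs and spans the full outside width.

C is a four-legged stool. The seat is a 287×282×28 mm slab whose top surface is at z = 387 mm; four square legs, each 26×26 mm in cross-section, run from the floor (z = 0) to the underside of the seat, each flush with a corner of the seat. Four stretchers, 26 mm wide and 26 mm tall, connect adjacent legs with their undersides at z = 271 mm, each running between the inner faces of the legs it joins and aligned with the legs' outer faces on the other axis.

The door frame is on top of the table. Four stools sit around the table at the −y, +y, −x, +x sides.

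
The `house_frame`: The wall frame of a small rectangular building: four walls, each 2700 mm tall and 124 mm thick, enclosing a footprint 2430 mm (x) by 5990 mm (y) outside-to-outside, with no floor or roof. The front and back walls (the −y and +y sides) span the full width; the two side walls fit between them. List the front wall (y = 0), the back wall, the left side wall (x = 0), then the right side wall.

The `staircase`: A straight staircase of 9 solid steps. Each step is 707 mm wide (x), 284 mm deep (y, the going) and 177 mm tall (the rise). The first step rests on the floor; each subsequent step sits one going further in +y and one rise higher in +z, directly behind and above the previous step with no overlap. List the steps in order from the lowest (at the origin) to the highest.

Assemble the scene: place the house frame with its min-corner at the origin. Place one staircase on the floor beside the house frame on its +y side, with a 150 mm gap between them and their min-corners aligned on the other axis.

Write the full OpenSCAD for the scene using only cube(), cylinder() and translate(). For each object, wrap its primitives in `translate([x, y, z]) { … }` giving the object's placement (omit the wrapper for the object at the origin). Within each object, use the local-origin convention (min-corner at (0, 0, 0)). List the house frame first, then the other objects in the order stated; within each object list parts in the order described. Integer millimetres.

cube([2430, 124, 2700]);
translate([0, 5866, 0]) cube([2430, 124, 2700]);
translate([0, 124, 0]) cube([124, 5742, 2700]);
translate([2306, 124, 0]) cube([124, 5742, 2700]);
translate([0, 6140, 0]) {
  cube([707, 284, 177]);
  translate([0, 284, 177]) cube([707, 284, 177]);
  translate([0, 568, 354]) cube([707, 284, 177]);
  translate([0, 852, 531]) cube([707, 284, 177]);
  translate([0, 1136, 708]) cube([707, 284, 177]);
  translate([0, 1420, 885]) cube([707, 284, 177]);
  translate([0, 1704, 1062]) cube([707, 284, 177]);
  translate([0, 1988, 1239]) cube([707, 284, 177]);
  translate([0, 2272, 1416]) cube([707, 284, 177]);
}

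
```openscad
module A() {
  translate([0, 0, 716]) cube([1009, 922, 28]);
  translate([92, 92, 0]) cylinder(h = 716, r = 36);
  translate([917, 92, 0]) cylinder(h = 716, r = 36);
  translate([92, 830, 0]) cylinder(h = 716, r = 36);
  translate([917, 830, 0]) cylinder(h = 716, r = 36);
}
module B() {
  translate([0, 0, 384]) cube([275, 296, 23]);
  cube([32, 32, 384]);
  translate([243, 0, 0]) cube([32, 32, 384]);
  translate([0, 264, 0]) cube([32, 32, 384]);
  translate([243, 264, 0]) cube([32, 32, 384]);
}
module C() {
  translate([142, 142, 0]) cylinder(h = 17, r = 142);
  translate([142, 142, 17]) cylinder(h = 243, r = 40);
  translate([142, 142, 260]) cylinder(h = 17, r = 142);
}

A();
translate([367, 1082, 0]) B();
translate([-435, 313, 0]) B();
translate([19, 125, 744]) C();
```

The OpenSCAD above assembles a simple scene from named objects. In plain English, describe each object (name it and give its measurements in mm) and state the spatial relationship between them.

A is a rectangular dining table. The top is 1009×922×28 mm with its upper surface at z = 744 mm. It stands on four round legs of 72 mm diameter, each leg's bounding box inset 56 mm from the nearest pair of top edges, running from the floor to the underside of the top.

B is a four-legged stool. The seat is a 275×296×23 mm slab whose top surface is at z = 407 mm; four square legs, each 32×32 mm in cross-section, run from the floor (z = 0) to the underside of the seat, each flush with a corner of the seat.

C is a spool: two coaxial disc flanges of radius 142 mm and thickness 17 mm, joined by a core cylinder of radius 40 mm and height 243 mm. The lower flange rests on z = 0 and the three cylinders share a vertical axis.

Two stools sit around the table at the +y, −x sides. The spool is on top of the table.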